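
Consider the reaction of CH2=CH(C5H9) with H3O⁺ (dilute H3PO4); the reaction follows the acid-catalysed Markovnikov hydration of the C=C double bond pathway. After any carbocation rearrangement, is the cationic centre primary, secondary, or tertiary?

tertiary

Step 1: Electrophilic addition begins with the π(C=C) electrons forming a bond to the proton of H3O⁺. Following Markovnikov's rule, the resulting cation is secondary. H2O is released.
Step 2: A 1,2-hydride shift from the adjacent cyclopentyl carbon moves the positive charge from the secondary centre to an adjacent carbon, generating a more stable tertiary carbocation.
The cation rearranges from secondary to tertiary via a 1,2-hydride shift from the adjacent cyclopentyl carbon; the tertiary cation is what reacts next.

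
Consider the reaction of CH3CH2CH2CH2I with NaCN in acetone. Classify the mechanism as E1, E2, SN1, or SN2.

SN2

Conditions: a primary substrate with a strong nucleophile in the polar aprotic solvent acetone.
These conditions are the textbook signature of the SN2 pathway.
An unhindered substrate with a strong nucleophile in a polar aprotic solvent favours one-step backside displacement.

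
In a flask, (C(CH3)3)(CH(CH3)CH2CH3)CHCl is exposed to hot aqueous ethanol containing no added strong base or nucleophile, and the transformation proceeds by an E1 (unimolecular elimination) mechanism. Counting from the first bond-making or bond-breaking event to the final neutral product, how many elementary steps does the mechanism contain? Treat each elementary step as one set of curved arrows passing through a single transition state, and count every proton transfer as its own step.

3

Step 1: The C–Cl bond breaks with both electrons going to the chloride; Cl⁻ leaves and a secondary carbocation remains.
Step 2: A hydride (H with its bonding pair) migrates from the adjacent sec-butyl carbon to the cationic centre — a 1,2-hydride shift — upgrading the secondary cation to a tertiary one.
Step 3: A weak base (a water (or ethanol) molecule from the solvent) removes a proton from a carbon adjacent to the cationic centre; the electrons of that C–H bond become the new π(C=C) bond, giving the alkene.
Total: 3 elementary steps.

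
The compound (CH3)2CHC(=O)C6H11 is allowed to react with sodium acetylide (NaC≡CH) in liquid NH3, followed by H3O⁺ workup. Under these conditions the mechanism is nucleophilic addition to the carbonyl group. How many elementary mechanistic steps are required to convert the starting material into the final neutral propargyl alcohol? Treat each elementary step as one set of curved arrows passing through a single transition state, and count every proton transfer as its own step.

2

Step 1: HC≡C⁻ attacks the sp² carbonyl carbon; the C=O π bond breaks and the electrons end up as a lone pair on the alkoxide oxygen of the tetrahedral intermediate.
Step 2: Protonation of the alkoxide by H3O⁺ workup furnishes a propargyl alcohol.
Total: 2 elementary steps.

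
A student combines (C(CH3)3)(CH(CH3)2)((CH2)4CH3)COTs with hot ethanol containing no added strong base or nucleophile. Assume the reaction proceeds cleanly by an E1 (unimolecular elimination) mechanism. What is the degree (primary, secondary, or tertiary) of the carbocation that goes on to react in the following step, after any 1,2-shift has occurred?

Step 1: Unassisted departure of TsO⁻ (taking the C–O bonding pair) generates a tertiary carbocation.
No single 1,2-shift to an adjacent carbon would give a more-substituted cation, so no rearrangement occurs.

tertiary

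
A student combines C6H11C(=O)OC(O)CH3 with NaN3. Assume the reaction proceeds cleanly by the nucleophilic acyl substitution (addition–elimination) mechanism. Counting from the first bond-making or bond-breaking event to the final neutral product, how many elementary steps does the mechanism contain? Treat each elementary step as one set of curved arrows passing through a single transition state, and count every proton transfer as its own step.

2

Step 1: A lone pair on the N of N3⁻ attacks the electrophilic acyl carbon; the π(C=O) electrons move onto oxygen, giving a tetrahedral intermediate.
Step 2: An oxygen lone pair re-forms the C=O π bond as the C–O σ-bond breaks; CH3CO2⁻ is expelled.
Total: 2 elementary steps.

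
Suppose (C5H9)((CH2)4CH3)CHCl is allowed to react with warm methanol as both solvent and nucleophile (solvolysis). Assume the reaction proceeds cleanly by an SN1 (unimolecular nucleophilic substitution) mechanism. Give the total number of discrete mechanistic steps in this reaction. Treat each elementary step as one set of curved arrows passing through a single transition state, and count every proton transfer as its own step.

4

Step 1: The C–Cl bond breaks with both electrons going to the chloride; Cl⁻ leaves and a secondary carbocation remains.
Step 2: A 1,2-hydride shift from the adjacent cyclopentyl carbon moves the positive charge from the secondary centre to an adjacent carbon, generating a more stable tertiary carbocation.
Step 3: CH3OH donates an oxygen lone pair into the empty p orbital of the cation, giving a protonated ether (an oxonium ion).
Step 4: Proton transfer from the O–H of the oxonium ion to a solvent molecule delivers the neutral ether.
Total: 4 elementary steps.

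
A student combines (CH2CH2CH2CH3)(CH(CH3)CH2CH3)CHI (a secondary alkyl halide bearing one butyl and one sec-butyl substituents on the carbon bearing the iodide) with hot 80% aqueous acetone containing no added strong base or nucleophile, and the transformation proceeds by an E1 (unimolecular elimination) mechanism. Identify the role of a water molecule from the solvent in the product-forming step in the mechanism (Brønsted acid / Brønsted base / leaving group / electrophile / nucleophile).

Step 3: A weak base (a water molecule from the solvent) removes a proton from a carbon adjacent to the cationic centre; the electrons of that C–H bond become the new π(C=C) bond, giving the alkene.
A water molecule from the solvent in the product-forming step accepts a proton in a proton-transfer step — a Brønsted base.

Brønsted base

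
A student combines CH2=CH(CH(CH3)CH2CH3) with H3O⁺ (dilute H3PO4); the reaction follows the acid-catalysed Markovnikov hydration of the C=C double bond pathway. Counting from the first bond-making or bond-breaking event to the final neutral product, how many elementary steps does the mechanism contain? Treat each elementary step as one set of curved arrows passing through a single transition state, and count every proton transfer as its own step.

Step 1: The π electrons of the C=C bond attack a proton of H3O⁺; Markovnikov addition places the new C–H on the less-substituted alkene carbon, so the positive charge ends up on the more-substituted carbon — a secondary carbocation. H2O is released.
Step 2: A 1,2-hydride shift from the adjacent sec-butyl carbon moves the positive charge from the secondary centre to an adjacent carbon, generating a more stable tertiary carbocation.
Step 3: A lone pair on the oxygen of H2O attacks the carbocation, forming a C–O bond and an oxonium ion (a protonated alcohol).
Step 4: Proton transfer from the O–H of the oxonium ion to H2O completes the catalytic cycle and yields the alcohol.
Total: 4 elementary steps.

4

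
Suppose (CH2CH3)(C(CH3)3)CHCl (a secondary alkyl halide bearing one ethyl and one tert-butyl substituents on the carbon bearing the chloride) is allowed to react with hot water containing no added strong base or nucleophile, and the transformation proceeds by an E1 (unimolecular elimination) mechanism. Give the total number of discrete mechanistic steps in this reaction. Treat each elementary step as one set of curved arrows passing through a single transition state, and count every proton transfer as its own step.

3

Step 1: Rate-determining heterolysis of the C–Cl bond gives Cl⁻ and a secondary carbocation.
Step 2: Carbocation rearrangement: a 1,2-methyl shift from the adjacent tert-butyl carbon converts the initially-formed secondary cation into the more stable tertiary cation.
Step 3: A water molecule (solvent) deprotonates a β-carbon; as the C–H bond breaks, those electrons form the new alkene π bond.
Total: 3 elementary steps.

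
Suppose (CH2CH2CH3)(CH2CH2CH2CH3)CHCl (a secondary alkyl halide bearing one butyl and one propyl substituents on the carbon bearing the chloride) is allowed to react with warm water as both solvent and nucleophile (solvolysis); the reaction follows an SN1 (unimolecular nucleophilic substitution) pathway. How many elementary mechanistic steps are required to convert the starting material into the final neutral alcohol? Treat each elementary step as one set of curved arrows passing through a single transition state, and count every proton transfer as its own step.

Step 1: Rate-determining heterolysis of the C–Cl bond gives Cl⁻ and a secondary carbocation.
(No 1,2-shift: no single shift to an adjacent carbon would give a more stable cation.)
Step 2: H2O donates an oxygen lone pair into the empty p orbital of the cation, giving a protonated alcohol (an oxonium ion).
Step 3: A second solvent molecule removes the proton on oxygen, giving the neutral alcohol product.
Total: 3 elementary steps.

3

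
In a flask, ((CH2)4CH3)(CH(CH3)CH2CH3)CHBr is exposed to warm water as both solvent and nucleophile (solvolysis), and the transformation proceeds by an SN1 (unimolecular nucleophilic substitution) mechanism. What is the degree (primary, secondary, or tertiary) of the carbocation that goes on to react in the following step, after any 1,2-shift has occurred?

Step 1: Ionisation: the C–Br σ-bond cleaves heterolytically; both bonding electrons depart with Br⁻, leaving a secondary carbocation at the α-carbon.
Step 2: A hydride (H with its bonding pair) migrates from the adjacent sec-butyl carbon to the cationic centre — a 1,2-hydride shift — upgrading the secondary cation to a tertiary one.
The cation rearranges from secondary to tertiary via a 1,2-hydride shift from the adjacent sec-butyl carbon; the tertiary cation is what reacts next.

tertiary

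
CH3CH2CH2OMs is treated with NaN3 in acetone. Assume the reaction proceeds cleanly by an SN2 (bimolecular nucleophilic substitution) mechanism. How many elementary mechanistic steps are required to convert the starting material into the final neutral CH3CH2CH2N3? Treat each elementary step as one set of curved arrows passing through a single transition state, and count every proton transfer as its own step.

Step 1: Backside attack by N3⁻ on the carbon bearing the mesylate: the new C–N bond forms as the C–O bond breaks, with Walden inversion at carbon.
Total: 1 elementary step.

1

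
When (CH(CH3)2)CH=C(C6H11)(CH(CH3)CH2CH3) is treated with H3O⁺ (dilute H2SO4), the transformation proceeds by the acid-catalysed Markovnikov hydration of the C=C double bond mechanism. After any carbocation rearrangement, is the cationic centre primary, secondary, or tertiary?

tertiary

Step 1: The π electrons of the C=C bond attack a proton of H3O⁺; Markovnikov addition places the new C–H on the less-substituted alkene carbon, so the positive charge ends up on the more-substituted carbon — a tertiary carbocation. H2O is released.
No single 1,2-shift to an adjacent carbon would give a more-substituted cation, so no rearrangement occurs.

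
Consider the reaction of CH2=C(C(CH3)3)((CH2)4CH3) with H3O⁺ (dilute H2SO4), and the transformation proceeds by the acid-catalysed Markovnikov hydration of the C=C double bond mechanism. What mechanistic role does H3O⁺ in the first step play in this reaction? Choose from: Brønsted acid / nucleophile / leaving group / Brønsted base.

Brønsted acid

Step 1: Protonation of the alkene by H3O⁺: the π bond acts as the nucleophile and picks up H⁺, giving the more stable (Markovnikov) tertiary carbocation. H2O is released.
H3O⁺ in the first step donates a proton in a proton-transfer step — a Brønsted acid.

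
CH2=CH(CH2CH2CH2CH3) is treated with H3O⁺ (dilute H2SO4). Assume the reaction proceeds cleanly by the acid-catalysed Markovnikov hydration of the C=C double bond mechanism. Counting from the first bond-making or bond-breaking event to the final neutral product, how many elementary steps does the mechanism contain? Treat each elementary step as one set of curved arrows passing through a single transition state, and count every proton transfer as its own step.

Step 1: Protonation of the alkene by H3O⁺: the π bond acts as the nucleophile and picks up H⁺, giving the more stable (Markovnikov) secondary carbocation. H2O is released.
(No 1,2-shift: no single shift to an adjacent carbon would give a more stable cation.)
Step 2: Nucleophilic capture of the cation by H2O produces the protonated alcohol (an oxonium ion).
Step 3: Proton transfer from the O–H of the oxonium ion to H2O completes the catalytic cycle and yields the alcohol.
Total: 3 elementary steps.

3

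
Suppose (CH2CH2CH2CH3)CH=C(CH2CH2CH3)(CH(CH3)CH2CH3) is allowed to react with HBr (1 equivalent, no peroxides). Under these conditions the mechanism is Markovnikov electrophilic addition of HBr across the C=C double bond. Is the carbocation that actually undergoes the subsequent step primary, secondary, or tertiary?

tertiary

Step 1: The π electrons of the C=C bond attack a proton of HBr; Markovnikov addition places the new C–H on the less-substituted alkene carbon, so the positive charge ends up on the more-substituted carbon — a tertiary carbocation. The H–Br bond breaks heterolytically, releasing Br⁻.
No single 1,2-shift to an adjacent carbon would give a more-substituted cation, so no rearrangement occurs.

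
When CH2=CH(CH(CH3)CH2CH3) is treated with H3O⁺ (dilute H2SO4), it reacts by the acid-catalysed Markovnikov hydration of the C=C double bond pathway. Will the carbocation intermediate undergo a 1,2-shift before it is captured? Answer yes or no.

The first-formed carbocation is secondary.
The adjacent sec-butyl carbon already bears 2 other carbon substituents and has a hydrogen to migrate; after a 1,2-hydride shift from that carbon the positive charge sits on a tertiary centre.
Tertiary is more stable than secondary, so the shift occurs.

yes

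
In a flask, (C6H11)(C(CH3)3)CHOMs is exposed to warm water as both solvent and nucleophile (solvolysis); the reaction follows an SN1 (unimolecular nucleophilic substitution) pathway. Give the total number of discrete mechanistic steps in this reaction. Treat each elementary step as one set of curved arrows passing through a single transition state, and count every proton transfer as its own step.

4

Step 1: Ionisation: the C–O σ-bond cleaves heterolytically; both bonding electrons depart with MsO⁻, leaving a secondary carbocation at the α-carbon.
Step 2: A hydride (H with its bonding pair) migrates from the adjacent cyclohexyl carbon to the cationic centre — a 1,2-hydride shift — upgrading the secondary cation to a tertiary one.
Step 3: Nucleophilic capture: the oxygen of H2O bonds to the cationic carbon, producing an oxonium-ion intermediate.
Step 4: A second solvent molecule removes the proton on oxygen, giving the neutral alcohol product.
Total: 4 elementary steps.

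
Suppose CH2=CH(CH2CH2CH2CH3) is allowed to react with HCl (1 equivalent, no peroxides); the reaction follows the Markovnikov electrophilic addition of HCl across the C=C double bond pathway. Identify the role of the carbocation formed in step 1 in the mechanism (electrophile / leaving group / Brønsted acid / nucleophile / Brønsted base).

electrophile

Step 2: Cl⁻ captures the cation: a lone pair on Cl⁻ fills the empty p orbital, producing the alkyl halide product.
The carbocation formed in step 1 accepts an electron pair into an empty or π* orbital — it is the electrophile.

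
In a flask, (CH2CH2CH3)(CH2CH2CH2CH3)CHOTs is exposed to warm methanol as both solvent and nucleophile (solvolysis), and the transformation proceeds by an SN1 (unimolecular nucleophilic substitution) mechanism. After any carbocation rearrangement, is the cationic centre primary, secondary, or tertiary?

Step 1: Ionisation: the C–O σ-bond cleaves heterolytically; both bonding electrons depart with TsO⁻, leaving a secondary carbocation at the α-carbon.
No single 1,2-shift to an adjacent carbon would give a more-substituted cation, so no rearrangement occurs.

secondary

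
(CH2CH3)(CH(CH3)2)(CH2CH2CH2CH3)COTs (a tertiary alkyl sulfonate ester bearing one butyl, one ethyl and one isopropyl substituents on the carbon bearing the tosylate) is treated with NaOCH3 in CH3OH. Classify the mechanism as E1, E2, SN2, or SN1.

E2

Conditions: a strong base with a tertiary substrate bearing a β-hydrogen.
These conditions are the textbook signature of the E2 pathway.
A strong (often hindered) base removes a β-H in concert with loss of the leaving group — bimolecular elimination.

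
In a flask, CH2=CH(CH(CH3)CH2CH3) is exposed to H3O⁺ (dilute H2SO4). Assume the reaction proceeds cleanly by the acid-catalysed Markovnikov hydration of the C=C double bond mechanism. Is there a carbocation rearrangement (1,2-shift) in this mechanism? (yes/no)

yes

The first-formed carbocation is secondary.
The adjacent sec-butyl carbon already bears 2 other carbon substituents and has a hydrogen to migrate; after a 1,2-hydride shift from that carbon the positive charge sits on a tertiary centre.
Tertiary is more stable than secondary, so the shift occurs.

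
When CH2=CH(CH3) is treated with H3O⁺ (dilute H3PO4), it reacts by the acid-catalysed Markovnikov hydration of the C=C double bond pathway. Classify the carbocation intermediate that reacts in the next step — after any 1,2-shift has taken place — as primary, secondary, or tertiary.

secondary

Step 1: The π electrons of the C=C bond attack a proton of H3O⁺; Markovnikov addition places the new C–H on the less-substituted alkene carbon, so the positive charge ends up on the more-substituted carbon — a secondary carbocation. H2O is released.
No single 1,2-shift to an adjacent carbon would give a more-substituted cation, so no rearrangement occurs.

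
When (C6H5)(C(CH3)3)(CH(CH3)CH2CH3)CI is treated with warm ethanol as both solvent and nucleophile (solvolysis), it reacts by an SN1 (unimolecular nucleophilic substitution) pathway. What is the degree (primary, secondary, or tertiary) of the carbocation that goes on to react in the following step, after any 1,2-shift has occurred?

Step 1: Ionisation: the C–I σ-bond cleaves heterolytically; both bonding electrons depart with I⁻, leaving a tertiary carbocation at the α-carbon.
No single 1,2-shift to an adjacent carbon would give a more-substituted cation, so no rearrangement occurs.

tertiary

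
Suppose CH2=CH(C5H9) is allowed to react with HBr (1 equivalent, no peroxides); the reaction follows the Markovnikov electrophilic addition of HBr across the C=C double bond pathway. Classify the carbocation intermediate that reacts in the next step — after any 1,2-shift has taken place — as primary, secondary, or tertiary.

Step 1: The π electrons of the C=C bond attack a proton of HBr; Markovnikov addition places the new C–H on the less-substituted alkene carbon, so the positive charge ends up on the more-substituted carbon — a secondary carbocation. The H–Br bond breaks heterolytically, releasing Br⁻.
Step 2: Carbocation rearrangement: a 1,2-hydride shift from the adjacent cyclopentyl carbon converts the initially-formed secondary cation into the more stable tertiary cation.
The cation rearranges from secondary to tertiary via a 1,2-hydride shift from the adjacent cyclopentyl carbon; the tertiary cation is what reacts next.

tertiary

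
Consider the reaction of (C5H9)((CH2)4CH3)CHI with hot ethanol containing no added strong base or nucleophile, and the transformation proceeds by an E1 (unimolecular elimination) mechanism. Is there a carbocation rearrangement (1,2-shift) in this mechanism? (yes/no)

yes

The first-formed carbocation is secondary.
The adjacent cyclopentyl carbon already bears 2 other carbon substituents and has a hydrogen to migrate; after a 1,2-hydride shift from that carbon the positive charge sits on a tertiary centre.
Tertiary is more stable than secondary, so the shift occurs.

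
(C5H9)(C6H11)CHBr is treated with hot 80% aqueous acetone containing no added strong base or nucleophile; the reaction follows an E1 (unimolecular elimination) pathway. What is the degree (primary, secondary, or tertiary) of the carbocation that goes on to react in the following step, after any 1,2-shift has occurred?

tertiary

Step 1: Ionisation: the C–Br σ-bond cleaves heterolytically; both bonding electrons depart with Br⁻, leaving a secondary carbocation at the α-carbon.
Step 2: A 1,2-hydride shift from the adjacent cyclohexyl carbon moves the positive charge from the secondary centre to an adjacent carbon, generating a more stable tertiary carbocation.
The cation rearranges from secondary to tertiary via a 1,2-hydride shift from the adjacent cyclohexyl carbon; the tertiary cation is what reacts next.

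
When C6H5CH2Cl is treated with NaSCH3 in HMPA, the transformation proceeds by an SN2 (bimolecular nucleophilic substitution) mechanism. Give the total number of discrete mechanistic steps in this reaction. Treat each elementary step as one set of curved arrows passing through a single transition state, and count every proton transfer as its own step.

Step 1: CH3S⁻ attacks the back face of the α-carbon while Cl⁻ departs with the C–Cl bonding pair — a single concerted displacement through a pentacoordinate transition state.
Total: 1 elementary step.

1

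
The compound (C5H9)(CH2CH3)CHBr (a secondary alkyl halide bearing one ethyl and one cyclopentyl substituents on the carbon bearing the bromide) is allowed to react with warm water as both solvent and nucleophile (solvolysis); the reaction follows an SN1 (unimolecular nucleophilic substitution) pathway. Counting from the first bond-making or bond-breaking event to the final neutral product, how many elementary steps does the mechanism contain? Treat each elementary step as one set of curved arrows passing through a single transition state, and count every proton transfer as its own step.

Step 1: Ionisation: the C–Br σ-bond cleaves heterolytically; both bonding electrons depart with Br⁻, leaving a secondary carbocation at the α-carbon.
Step 2: A hydride (H with its bonding pair) migrates from the adjacent cyclopentyl carbon to the cationic centre — a 1,2-hydride shift — upgrading the secondary cation to a tertiary one.
Step 3: Nucleophilic capture: the oxygen of H2O bonds to the cationic carbon, producing an oxonium-ion intermediate.
Step 4: A second solvent molecule removes the proton on oxygen, giving the neutral alcohol product.
Total: 4 elementary steps.

4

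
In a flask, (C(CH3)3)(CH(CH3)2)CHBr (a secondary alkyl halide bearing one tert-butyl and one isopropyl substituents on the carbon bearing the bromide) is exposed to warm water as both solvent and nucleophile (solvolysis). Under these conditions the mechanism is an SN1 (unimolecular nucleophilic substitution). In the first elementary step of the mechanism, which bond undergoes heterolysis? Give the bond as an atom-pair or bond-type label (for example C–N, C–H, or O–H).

Step 1: Unassisted departure of Br⁻ (taking the C–Br bonding pair) generates a secondary carbocation.
The bond broken in this step is the C–Br bond.

C–Br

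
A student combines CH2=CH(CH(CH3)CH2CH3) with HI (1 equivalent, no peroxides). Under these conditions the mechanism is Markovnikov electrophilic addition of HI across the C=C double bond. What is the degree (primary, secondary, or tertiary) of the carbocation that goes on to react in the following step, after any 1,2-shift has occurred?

tertiary

Step 1: Electrophilic addition begins with the π(C=C) electrons forming a bond to the proton of HI. Following Markovnikov's rule, the resulting cation is secondary. The H–I bond breaks heterolytically, releasing I⁻.
Step 2: A 1,2-hydride shift from the adjacent sec-butyl carbon moves the positive charge from the secondary centre to an adjacent carbon, generating a more stable tertiary carbocation.
The cation rearranges from secondary to tertiary via a 1,2-hydride shift from the adjacent sec-butyl carbon; the tertiary cation is what reacts next.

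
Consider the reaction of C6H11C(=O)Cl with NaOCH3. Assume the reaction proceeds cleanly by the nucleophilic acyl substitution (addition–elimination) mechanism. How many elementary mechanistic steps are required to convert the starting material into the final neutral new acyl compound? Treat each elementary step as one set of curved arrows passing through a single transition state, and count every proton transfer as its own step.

2

Step 1: CH3O⁻ adds to the carbonyl carbon; the C=O π electrons shift onto oxygen and a tetrahedral alkoxide intermediate forms.
Step 2: Collapse of the tetrahedral intermediate: the alkoxide oxygen pushes its lone pair back to re-form C=O while Cl⁻ leaves.
Total: 2 elementary steps.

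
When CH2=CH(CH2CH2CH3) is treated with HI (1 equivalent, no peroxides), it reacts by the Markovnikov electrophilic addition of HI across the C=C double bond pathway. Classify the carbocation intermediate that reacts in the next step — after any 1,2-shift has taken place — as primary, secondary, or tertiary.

secondary

Step 1: Electrophilic addition begins with the π(C=C) electrons forming a bond to the proton of HI. Following Markovnikov's rule, the resulting cation is secondary. The H–I bond breaks heterolytically, releasing I⁻.
No single 1,2-shift to an adjacent carbon would give a more-substituted cation, so no rearrangement occurs.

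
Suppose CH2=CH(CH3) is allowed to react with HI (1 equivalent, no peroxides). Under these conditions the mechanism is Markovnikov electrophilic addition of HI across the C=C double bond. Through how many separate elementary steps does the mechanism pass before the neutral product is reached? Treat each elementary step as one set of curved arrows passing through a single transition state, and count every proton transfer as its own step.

2

Step 1: Protonation of the alkene by HI: the π bond acts as the nucleophile and picks up H⁺, giving the more stable (Markovnikov) secondary carbocation. The H–I bond breaks heterolytically, releasing I⁻.
(No 1,2-shift: no single shift to an adjacent carbon would give a more stable cation.)
Step 2: The I⁻ anion donates a lone pair to the carbocation, forming the new C–I σ-bond and giving the neutral alkyl halide.
Total: 2 elementary steps.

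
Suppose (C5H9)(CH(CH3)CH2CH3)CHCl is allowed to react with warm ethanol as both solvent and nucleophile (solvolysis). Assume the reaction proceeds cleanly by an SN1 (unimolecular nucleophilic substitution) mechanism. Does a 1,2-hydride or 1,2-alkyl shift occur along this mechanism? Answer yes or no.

The first-formed carbocation is secondary.
The adjacent sec-butyl carbon already bears 2 other carbon substituents and has a hydrogen to migrate; after a 1,2-hydride shift from that carbon the positive charge sits on a tertiary centre.
Tertiary is more stable than secondary, so the shift occurs.

yes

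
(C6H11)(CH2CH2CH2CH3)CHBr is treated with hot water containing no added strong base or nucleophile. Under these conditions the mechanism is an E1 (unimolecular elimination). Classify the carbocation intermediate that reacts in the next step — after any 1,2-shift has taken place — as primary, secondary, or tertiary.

tertiary

Step 1: Ionisation: the C–Br σ-bond cleaves heterolytically; both bonding electrons depart with Br⁻, leaving a secondary carbocation at the α-carbon.
Step 2: A hydride (H with its bonding pair) migrates from the adjacent cyclohexyl carbon to the cationic centre — a 1,2-hydride shift — upgrading the secondary cation to a tertiary one.
The cation rearranges from secondary to tertiary via a 1,2-hydride shift from the adjacent cyclohexyl carbon; the tertiary cation is what reacts next.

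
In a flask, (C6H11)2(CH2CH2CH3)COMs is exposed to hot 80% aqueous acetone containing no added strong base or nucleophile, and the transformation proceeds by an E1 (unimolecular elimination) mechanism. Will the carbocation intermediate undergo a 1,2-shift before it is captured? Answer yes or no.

The first-formed carbocation is tertiary.
No single 1,2-shift to an adjacent carbon would produce a more-substituted cation than the one already present, so no rearrangement occurs.

no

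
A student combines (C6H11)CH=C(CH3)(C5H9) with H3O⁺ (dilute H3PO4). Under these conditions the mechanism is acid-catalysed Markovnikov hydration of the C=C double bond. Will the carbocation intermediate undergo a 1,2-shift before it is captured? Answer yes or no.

The first-formed carbocation is tertiary.
No single 1,2-shift to an adjacent carbon would produce a more-substituted cation than the one already present, so no rearrangement occurs.

no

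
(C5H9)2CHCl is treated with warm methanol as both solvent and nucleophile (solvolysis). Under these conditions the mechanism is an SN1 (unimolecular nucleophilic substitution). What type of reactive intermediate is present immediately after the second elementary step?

Step 1: The C–Cl bond breaks with both electrons going to the chloride; Cl⁻ leaves and a secondary carbocation remains.
Step 2: A hydride (H with its bonding pair) migrates from the adjacent cyclopentyl carbon to the cationic centre — a 1,2-hydride shift — upgrading the secondary cation to a tertiary one.
After step 2 the species present is a tertiary carbocation.

tertiary carbocation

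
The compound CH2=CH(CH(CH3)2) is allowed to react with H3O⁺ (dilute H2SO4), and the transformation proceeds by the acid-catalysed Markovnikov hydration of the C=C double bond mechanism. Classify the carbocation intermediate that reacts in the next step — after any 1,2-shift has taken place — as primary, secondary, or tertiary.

tertiary

Step 1: The π electrons of the C=C bond attack a proton of H3O⁺; Markovnikov addition places the new C–H on the less-substituted alkene carbon, so the positive charge ends up on the more-substituted carbon — a secondary carbocation. H2O is released.
Step 2: A hydride (H with its bonding pair) migrates from the adjacent isopropyl carbon to the cationic centre — a 1,2-hydride shift — upgrading the secondary cation to a tertiary one.
The cation rearranges from secondary to tertiary via a 1,2-hydride shift from the adjacent isopropyl carbon; the tertiary cation is what reacts next.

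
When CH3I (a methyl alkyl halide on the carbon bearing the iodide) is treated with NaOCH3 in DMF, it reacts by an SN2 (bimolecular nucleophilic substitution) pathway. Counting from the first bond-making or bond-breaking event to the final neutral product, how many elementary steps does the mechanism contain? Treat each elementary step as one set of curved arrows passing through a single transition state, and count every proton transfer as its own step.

1

Step 1: Backside attack by CH3O⁻ on the carbon bearing the iodide: the new C–O bond forms as the C–I bond breaks, with Walden inversion at carbon.
Total: 1 elementary step.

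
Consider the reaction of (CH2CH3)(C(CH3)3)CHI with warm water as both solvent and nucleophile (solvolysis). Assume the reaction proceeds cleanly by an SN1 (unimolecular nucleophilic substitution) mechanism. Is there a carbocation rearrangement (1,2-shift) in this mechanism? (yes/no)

The first-formed carbocation is secondary.
The adjacent tert-butyl carbon has no hydrogen but bears methyl groups; migration of one methyl with its bonding pair (a 1,2-methyl shift) places the charge on a tertiary centre.
Tertiary is more stable than secondary, so the shift occurs.

yes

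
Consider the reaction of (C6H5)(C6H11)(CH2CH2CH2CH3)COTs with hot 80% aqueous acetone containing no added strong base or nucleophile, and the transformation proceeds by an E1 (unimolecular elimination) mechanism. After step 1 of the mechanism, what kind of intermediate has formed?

tertiary carbocation

Step 1: Ionisation: the C–O σ-bond cleaves heterolytically; both bonding electrons depart with TsO⁻, leaving a tertiary carbocation at the α-carbon.
After step 1 the species present is a tertiary carbocation.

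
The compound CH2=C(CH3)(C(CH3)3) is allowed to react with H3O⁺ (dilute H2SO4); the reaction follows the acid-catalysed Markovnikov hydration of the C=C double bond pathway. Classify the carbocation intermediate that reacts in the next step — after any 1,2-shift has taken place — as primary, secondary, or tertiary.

tertiary

Step 1: Protonation of the alkene by H3O⁺: the π bond acts as the nucleophile and picks up H⁺, giving the more stable (Markovnikov) tertiary carbocation. H2O is released.
No single 1,2-shift to an adjacent carbon would give a more-substituted cation, so no rearrangement occurs.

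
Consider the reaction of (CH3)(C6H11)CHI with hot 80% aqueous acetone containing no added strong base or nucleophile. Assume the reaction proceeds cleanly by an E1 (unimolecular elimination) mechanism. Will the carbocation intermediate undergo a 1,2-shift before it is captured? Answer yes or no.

yes

The first-formed carbocation is secondary.
The adjacent cyclohexyl carbon already bears 2 other carbon substituents and has a hydrogen to migrate; after a 1,2-hydride shift from that carbon the positive charge sits on a tertiary centre.
Tertiary is more stable than secondary, so the shift occurs.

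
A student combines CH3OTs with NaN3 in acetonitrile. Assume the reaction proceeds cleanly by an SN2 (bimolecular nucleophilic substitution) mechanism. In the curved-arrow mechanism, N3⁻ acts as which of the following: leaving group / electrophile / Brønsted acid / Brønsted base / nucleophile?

nucleophile

Step 1: The azide nucleophile donates a lone pair from N to the α-carbon in a backside attack; simultaneously the C–O σ-bond breaks and both of its electrons leave with TsO⁻. One concerted step with inversion of configuration.
N3⁻ donates an electron pair to form a new σ-bond to carbon — it is the nucleophile.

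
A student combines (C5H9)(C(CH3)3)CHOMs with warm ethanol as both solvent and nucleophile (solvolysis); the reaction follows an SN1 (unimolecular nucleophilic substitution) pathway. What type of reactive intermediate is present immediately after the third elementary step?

oxonium ion

Step 1: Rate-determining heterolysis of the C–O bond gives MsO⁻ and a secondary carbocation.
Step 2: A hydride (H with its bonding pair) migrates from the adjacent cyclopentyl carbon to the cationic centre — a 1,2-hydride shift — upgrading the secondary cation to a tertiary one.
Step 3: Nucleophilic capture: the oxygen of CH3CH2OH bonds to the cationic carbon, producing an oxonium-ion intermediate.
After step 3 the species present is an oxonium ion.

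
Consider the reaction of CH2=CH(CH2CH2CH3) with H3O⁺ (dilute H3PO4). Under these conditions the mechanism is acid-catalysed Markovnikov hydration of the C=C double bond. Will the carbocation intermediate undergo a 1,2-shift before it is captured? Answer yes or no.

The first-formed carbocation is secondary.
No single 1,2-shift to an adjacent carbon would produce a more-substituted cation than the one already present, so no rearrangement occurs.

no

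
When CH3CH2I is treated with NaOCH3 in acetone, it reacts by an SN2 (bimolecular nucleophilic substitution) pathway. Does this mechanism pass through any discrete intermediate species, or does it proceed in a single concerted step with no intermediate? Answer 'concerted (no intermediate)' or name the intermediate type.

concerted (no intermediate)

CH3O⁻ attacks the back face of the α-carbon while I⁻ departs with the C–I bonding pair — a single concerted displacement through a pentacoordinate transition state.
All bond changes occur in one transition state; no discrete intermediate is formed.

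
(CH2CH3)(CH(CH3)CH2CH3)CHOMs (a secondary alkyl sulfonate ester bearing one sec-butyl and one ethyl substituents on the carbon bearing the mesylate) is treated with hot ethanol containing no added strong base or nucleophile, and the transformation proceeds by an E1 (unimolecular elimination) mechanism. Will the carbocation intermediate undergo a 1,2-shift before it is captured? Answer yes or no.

yes

The first-formed carbocation is secondary.
The adjacent sec-butyl carbon already bears 2 other carbon substituents and has a hydrogen to migrate; after a 1,2-hydride shift from that carbon the positive charge sits on a tertiary centre.
Tertiary is more stable than secondary, so the shift occurs.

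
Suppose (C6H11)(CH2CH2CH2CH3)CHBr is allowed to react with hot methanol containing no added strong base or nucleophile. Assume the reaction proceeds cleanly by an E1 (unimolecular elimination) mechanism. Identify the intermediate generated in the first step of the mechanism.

secondary carbocation

Step 1: Ionisation: the C–Br σ-bond cleaves heterolytically; both bonding electrons depart with Br⁻, leaving a secondary carbocation at the α-carbon.
After step 1 the species present is a secondary carbocation.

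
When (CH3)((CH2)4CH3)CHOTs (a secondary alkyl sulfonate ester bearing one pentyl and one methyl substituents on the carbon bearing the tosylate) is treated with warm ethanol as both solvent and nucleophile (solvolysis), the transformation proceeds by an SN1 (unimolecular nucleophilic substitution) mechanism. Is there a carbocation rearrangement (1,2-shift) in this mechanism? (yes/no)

The first-formed carbocation is secondary.
No single 1,2-shift to an adjacent carbon would produce a more-substituted cation than the one already present, so no rearrangement occurs.

no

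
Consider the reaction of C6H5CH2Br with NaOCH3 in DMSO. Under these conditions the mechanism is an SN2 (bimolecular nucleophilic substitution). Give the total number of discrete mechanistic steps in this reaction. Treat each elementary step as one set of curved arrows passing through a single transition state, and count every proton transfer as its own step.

1

Step 1: The methoxide nucleophile donates a lone pair from O to the α-carbon in a backside attack; simultaneously the C–Br σ-bond breaks and both of its electrons leave with Br⁻. One concerted step with inversion of configuration.
Total: 1 elementary step.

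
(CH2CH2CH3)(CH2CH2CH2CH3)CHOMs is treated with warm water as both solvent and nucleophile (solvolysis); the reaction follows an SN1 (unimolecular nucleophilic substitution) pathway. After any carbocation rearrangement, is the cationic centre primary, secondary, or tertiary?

secondary

Step 1: Ionisation: the C–O σ-bond cleaves heterolytically; both bonding electrons depart with MsO⁻, leaving a secondary carbocation at the α-carbon.
No single 1,2-shift to an adjacent carbon would give a more-substituted cation, so no rearrangement occurs.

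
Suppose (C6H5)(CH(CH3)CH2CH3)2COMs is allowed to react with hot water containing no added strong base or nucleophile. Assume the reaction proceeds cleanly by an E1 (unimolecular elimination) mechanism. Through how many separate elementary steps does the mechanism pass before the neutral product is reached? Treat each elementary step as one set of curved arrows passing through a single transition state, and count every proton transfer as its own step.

2

Step 1: The C–O bond breaks with both electrons going to the mesylate; MsO⁻ leaves and a tertiary carbocation remains.
(No 1,2-shift: no single shift to an adjacent carbon would give a more stable cation.)
Step 2: Loss of a β-proton to a water molecule of the solvent: the C–H bonding pair collapses toward the cationic carbon to form the C=C π bond, yielding the alkene.
Total: 2 elementary steps.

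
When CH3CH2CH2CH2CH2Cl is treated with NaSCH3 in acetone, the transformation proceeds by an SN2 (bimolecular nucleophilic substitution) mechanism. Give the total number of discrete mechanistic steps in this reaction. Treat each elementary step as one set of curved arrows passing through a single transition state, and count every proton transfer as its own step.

1

Step 1: The methanethiolate nucleophile donates a lone pair from S to the α-carbon in a backside attack; simultaneously the C–Cl σ-bond breaks and both of its electrons leave with Cl⁻. One concerted step with inversion of configuration.
Total: 1 elementary step.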